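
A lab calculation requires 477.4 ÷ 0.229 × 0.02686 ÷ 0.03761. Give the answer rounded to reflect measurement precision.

477.4 ÷ 0.229 × 0.02686 ÷ 0.03761 = 1488.84541299…
Multiplication/division keeps the fewest significant figures: 477.4 → 4 s.f., 0.229 → 3 s.f., 0.02686 → 4 s.f., 0.03761 → 4 s.f.; limit is 3.
Rounded to 3 significant figures: 1.49 × 10³.

1.49 × 10³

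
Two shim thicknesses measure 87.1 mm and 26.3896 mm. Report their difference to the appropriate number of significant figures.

60.7 mm

87.1 mm − 26.3896 mm = 60.7104 mm.
Addition/subtraction keeps the fewest decimal places: 87.1 → 1 decimal place, 26.3896 → 4 decimal places; limit is 1.
Rounded to 1 decimal place: 60.7 mm.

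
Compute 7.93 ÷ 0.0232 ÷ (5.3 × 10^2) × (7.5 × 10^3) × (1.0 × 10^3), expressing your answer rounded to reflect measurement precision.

7.93 ÷ 0.0232 ÷ (5.3 × 10^2) × (7.5 × 10^3) × (1.0 × 10^3) = 4836938.8419…
Multiplication/division keeps the fewest significant figures: 7.93 → 3 s.f., 0.0232 → 3 s.f., 5.3 × 10^2 → 2 s.f., 7.5 × 10^3 → 2 s.f., 1.0 × 10^3 → 2 s.f.; limit is 2.
Rounded to 2 significant figures: 4.8 × 10^6.

4.8 × 10^6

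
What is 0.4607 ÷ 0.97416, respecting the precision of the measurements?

0.4607 ÷ 0.97416 = 0.472920259506…
Multiplication/division keeps the fewest significant figures: 0.4607 → 4 s.f., 0.97416 → 5 s.f.; limit is 4.
Rounded to 4 significant figures: 0.4729.

0.4729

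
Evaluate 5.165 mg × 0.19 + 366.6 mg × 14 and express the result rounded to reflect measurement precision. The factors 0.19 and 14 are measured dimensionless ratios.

5.1 × 10³ mg

5.165 × 0.19 = 0.98135 → 0.98 mg (2 s.f., last digit at the 10^-2 place).
366.6 × 14 = 5132.4 → 5.1 × 10³ mg (2 s.f., last digit at the 10^2 place).
Sum: 5133.38135 mg; keep the coarser place, 10^2.
Result: 5.1 × 10³ mg.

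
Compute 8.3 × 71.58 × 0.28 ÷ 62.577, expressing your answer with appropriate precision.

8.3 × 71.58 × 0.28 ÷ 62.577 = 2.65835562587…
Multiplication/division keeps the fewest significant figures: 8.3 → 2 s.f., 71.58 → 4 s.f., 0.28 → 2 s.f., 62.577 → 5 s.f.; limit is 2.
Rounded to 2 significant figures: 2.7.

2.7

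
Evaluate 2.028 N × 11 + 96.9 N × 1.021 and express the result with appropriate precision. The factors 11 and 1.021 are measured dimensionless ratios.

2.028 × 11 = 22.308 → 22 N (2 s.f., last digit at the 10^0 place).
96.9 × 1.021 = 98.9349 → 98.9 N (3 s.f., last digit at the 10^-1 place).
Sum: 121.2429 N; keep the coarser place, 10^0.
Result: 121 N.

121 N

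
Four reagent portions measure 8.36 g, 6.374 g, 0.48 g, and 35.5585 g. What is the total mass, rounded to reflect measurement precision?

50.77 g

8.36 g + 6.374 g + 0.48 g + 35.5585 g = 50.7725 g.
Addition/subtraction keeps the fewest decimal places: 8.36 → 2 decimal places, 6.374 → 3 decimal places, 0.48 → 2 decimal places, 35.5585 → 4 decimal places; limit is 2.
Rounded to 2 decimal places: 50.77 g.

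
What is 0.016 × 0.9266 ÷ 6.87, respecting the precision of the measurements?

0.016 × 0.9266 ÷ 6.87 = 0.00215802037846…
Multiplication/division keeps the fewest significant figures: 0.016 → 2 s.f., 0.9266 → 4 s.f., 6.87 → 3 s.f.; limit is 2.
Rounded to 2 significant figures: 2.2 × 10^-3.

2.2 × 10^-3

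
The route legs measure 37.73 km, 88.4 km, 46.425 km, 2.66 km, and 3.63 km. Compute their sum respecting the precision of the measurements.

37.73 km + 88.4 km + 46.425 km + 2.66 km + 3.63 km = 178.845 km.
Addition/subtraction keeps the fewest decimal places: 37.73 → 2 decimal places, 88.4 → 1 decimal place, 46.425 → 3 decimal places, 2.66 → 2 decimal places, 3.63 → 2 decimal places; limit is 1.
Rounded to 1 decimal place: 178.8 km.

178.8 km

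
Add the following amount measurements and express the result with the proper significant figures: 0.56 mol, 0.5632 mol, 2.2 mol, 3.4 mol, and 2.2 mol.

8.9 mol

0.56 mol + 0.5632 mol + 2.2 mol + 3.4 mol + 2.2 mol = 8.9232 mol.
Addition/subtraction keeps the fewest decimal places: 0.56 → 2 decimal places, 0.5632 → 4 decimal places, 2.2 → 1 decimal place, 3.4 → 1 decimal place, 2.2 → 1 decimal place; limit is 1.
Rounded to 1 decimal place: 8.9 mol.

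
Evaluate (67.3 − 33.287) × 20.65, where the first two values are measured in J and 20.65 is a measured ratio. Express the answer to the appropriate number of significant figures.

702 J

67.3 J − 33.287 J = 34.013 J; the difference is limited to 1 decimal place (3 s.f.).
Carrying full precision, 34.013 × 20.65 = 702.36845 J; 20.65 has 4 s.f., so the result keeps min(3, 4) = 3 s.f.
Rounded to 3 significant figures: 702 J.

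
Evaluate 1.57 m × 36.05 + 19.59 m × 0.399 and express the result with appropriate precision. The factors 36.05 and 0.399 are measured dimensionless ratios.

64.4 m

1.57 × 36.05 = 56.5985 → 56.6 m (3 s.f., last digit at the 10^-1 place).
19.59 × 0.399 = 7.81641 → 7.82 m (3 s.f., last digit at the 10^-2 place).
Sum: 64.41491 m; keep the coarser place, 10^-1.
Result: 64.4 m.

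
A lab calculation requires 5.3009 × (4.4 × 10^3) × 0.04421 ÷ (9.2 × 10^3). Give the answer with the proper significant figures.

0.11

5.3009 × (4.4 × 10^3) × 0.04421 ÷ (9.2 × 10^3) = 0.112081768652…
Multiplication/division keeps the fewest significant figures: 5.3009 → 5 s.f., 4.4 × 10^3 → 2 s.f., 0.04421 → 4 s.f., 9.2 × 10^3 → 2 s.f.; limit is 2.
Rounded to 2 significant figures: 0.11.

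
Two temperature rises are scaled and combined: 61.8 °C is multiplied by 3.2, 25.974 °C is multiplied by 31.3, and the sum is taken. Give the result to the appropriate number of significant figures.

61.8 × 3.2 = 197.76 → 2.0 × 10² °C (2 s.f., last digit at the 10^1 place).
25.974 × 31.3 = 812.9862 → 813 °C (3 s.f., last digit at the 10^0 place).
Sum: 1010.7462 °C; keep the coarser place, 10^1.
Result: 1.01 × 10³ °C.

1.01 × 10³ °C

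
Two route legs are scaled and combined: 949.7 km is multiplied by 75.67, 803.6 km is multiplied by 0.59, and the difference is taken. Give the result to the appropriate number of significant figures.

7.139 × 10⁴ km

949.7 × 75.67 = 71863.799 → 7.186 × 10⁴ km (4 s.f., last digit at the 10^1 place).
803.6 × 0.59 = 474.124 → 4.7 × 10² km (2 s.f., last digit at the 10^1 place).
Difference: 71389.675 km; keep the coarser place, 10^1.
Result: 7.139 × 10⁴ km.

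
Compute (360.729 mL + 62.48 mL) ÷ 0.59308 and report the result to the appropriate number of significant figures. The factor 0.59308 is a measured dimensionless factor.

360.729 mL + 62.48 mL = 423.209 mL; the sum is limited to 2 decimal places (5 s.f.).
Carrying full precision, 423.209 ÷ 0.59308 = 713.578269373… mL; 0.59308 has 5 s.f., so the result keeps min(5, 5) = 5 s.f.
Rounded to 5 significant figures: 713.58 mL.

713.58 mL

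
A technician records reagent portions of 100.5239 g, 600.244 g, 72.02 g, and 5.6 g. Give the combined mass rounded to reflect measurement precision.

100.5239 g + 600.244 g + 72.02 g + 5.6 g = 778.3879 g.
Addition/subtraction keeps the fewest decimal places: 100.5239 → 4 decimal places, 600.244 → 3 decimal places, 72.02 → 2 decimal places, 5.6 → 1 decimal place; limit is 1.
Rounded to 1 decimal place: 778.4 g.

778.4 g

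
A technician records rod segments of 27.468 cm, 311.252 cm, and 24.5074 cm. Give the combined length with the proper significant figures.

27.468 cm + 311.252 cm + 24.5074 cm = 363.2274 cm.
Addition/subtraction keeps the fewest decimal places: 27.468 → 3 decimal places, 311.252 → 3 decimal places, 24.5074 → 4 decimal places; limit is 3.
Rounded to 3 decimal places: 363.227 cm.

363.227 cm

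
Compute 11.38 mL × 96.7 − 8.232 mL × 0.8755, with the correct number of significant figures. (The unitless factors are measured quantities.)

1.09 × 10³ mL

11.38 × 96.7 = 1100.446 → 1.10 × 10³ mL (3 s.f., last digit at the 10^1 place).
8.232 × 0.8755 = 7.207116 → 7.207 mL (4 s.f., last digit at the 10^-3 place).
Difference: 1093.238884 mL; keep the coarser place, 10^1.
Result: 1.09 × 10³ mL.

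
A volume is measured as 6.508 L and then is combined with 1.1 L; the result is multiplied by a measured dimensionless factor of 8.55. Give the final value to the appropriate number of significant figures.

65 L

6.508 L + 1.1 L = 7.608 L; the sum is limited to 1 decimal place (2 s.f.).
Carrying full precision, 7.608 × 8.55 = 65.0484 L; 8.55 has 3 s.f., so the result keeps min(2, 3) = 2 s.f.
Rounded to 2 significant figures: 65 L.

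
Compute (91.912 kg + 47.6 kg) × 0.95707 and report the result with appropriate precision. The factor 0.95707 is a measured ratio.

133.5 kg

91.912 kg + 47.6 kg = 139.512 kg; the sum is limited to 1 decimal place (4 s.f.).
Carrying full precision, 139.512 × 0.95707 = 133.52274984 kg; 0.95707 has 5 s.f., so the result keeps min(4, 5) = 4 s.f.
Rounded to 4 significant figures: 133.5 kg.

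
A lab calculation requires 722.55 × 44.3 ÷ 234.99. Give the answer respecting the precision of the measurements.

136

722.55 × 44.3 ÷ 234.99 = 136.214158049…
Multiplication/division keeps the fewest significant figures: 722.55 → 5 s.f., 44.3 → 3 s.f., 234.99 → 5 s.f.; limit is 3.
Rounded to 3 significant figures: 136.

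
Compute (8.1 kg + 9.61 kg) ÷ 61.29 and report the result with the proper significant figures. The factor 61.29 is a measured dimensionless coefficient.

0.289 kg

8.1 kg + 9.61 kg = 17.71 kg; the sum is limited to 1 decimal place (3 s.f.).
Carrying full precision, 17.71 ÷ 61.29 = 0.28895415239… kg; 61.29 has 4 s.f., so the result keeps min(3, 4) = 3 s.f.
Rounded to 3 significant figures: 0.289 kg.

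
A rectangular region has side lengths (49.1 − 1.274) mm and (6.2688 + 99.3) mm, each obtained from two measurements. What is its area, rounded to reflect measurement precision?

5.05 × 10³ mm²

49.1 − 1.274 = 47.826, limited to 1 d.p. → 3 s.f.; 6.2688 + 99.3 = 105.5688, limited to 1 d.p. → 4 s.f.
Carrying full precision, 47.826 × 105.5688 = 5048.9334288; keep min(3, 4) = 3 s.f.
Rounded to 3 significant figures: 5.05 × 10³ mm².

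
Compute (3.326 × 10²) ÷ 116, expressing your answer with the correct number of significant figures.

2.87

(3.326 × 10²) ÷ 116 = 2.86724137931…
Multiplication/division keeps the fewest significant figures: 3.326 × 10² → 4 s.f., 116 → 3 s.f.; limit is 3.
Rounded to 3 significant figures: 2.87.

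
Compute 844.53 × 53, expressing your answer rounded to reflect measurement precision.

844.53 × 53 = 44760.09
Multiplication/division keeps the fewest significant figures: 844.53 → 5 s.f., 53 → 2 s.f.; limit is 2.
Rounded to 2 significant figures: 4.5 × 10⁴.

4.5 × 10⁴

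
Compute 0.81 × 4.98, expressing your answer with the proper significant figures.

4.0

0.81 × 4.98 = 4.0338
Multiplication/division keeps the fewest significant figures: 0.81 → 2 s.f., 4.98 → 3 s.f.; limit is 2.
Rounded to 2 significant figures: 4.0.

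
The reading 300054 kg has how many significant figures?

6

300054: zeros between nonzero digits are significant.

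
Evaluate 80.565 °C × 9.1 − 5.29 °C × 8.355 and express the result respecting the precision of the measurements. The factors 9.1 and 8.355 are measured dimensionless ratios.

6.9 × 10² °C

80.565 × 9.1 = 733.1415 → 7.3 × 10² °C (2 s.f., last digit at the 10^1 place).
5.29 × 8.355 = 44.19795 → 44.2 °C (3 s.f., last digit at the 10^-1 place).
Difference: 688.94355 °C; keep the coarser place, 10^1.
Result: 6.9 × 10² °C.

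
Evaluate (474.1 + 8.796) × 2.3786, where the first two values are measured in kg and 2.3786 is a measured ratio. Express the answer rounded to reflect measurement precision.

1149 kg

474.1 kg + 8.796 kg = 482.896 kg; the sum is limited to 1 decimal place (4 s.f.).
Carrying full precision, 482.896 × 2.3786 = 1148.6164256 kg; 2.3786 has 5 s.f., so the result keeps min(4, 5) = 4 s.f.
Rounded to 4 significant figures: 1149 kg.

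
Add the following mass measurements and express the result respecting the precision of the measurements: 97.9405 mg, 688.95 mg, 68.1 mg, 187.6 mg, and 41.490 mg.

1084.1 mg

97.9405 mg + 688.95 mg + 68.1 mg + 187.6 mg + 41.490 mg = 1084.0805 mg.
Addition/subtraction keeps the fewest decimal places: 97.9405 → 4 decimal places, 688.95 → 2 decimal places, 68.1 → 1 decimal place, 187.6 → 1 decimal place, 41.490 → 3 decimal places; limit is 1.
Rounded to 1 decimal place: 1084.1 mg.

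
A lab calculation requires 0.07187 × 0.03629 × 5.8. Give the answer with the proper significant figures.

0.015

0.07187 × 0.03629 × 5.8 = 0.01512734134
Multiplication/division keeps the fewest significant figures: 0.07187 → 4 s.f., 0.03629 → 4 s.f., 5.8 → 2 s.f.; limit is 2.
Rounded to 2 significant figures: 0.015.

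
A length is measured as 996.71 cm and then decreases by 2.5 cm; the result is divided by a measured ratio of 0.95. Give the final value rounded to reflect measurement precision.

996.71 cm − 2.5 cm = 994.21 cm; the difference is limited to 1 decimal place (4 s.f.).
Carrying full precision, 994.21 ÷ 0.95 = 1046.53684211… cm; 0.95 has 2 s.f., so the result keeps min(4, 2) = 2 s.f.
Rounded to 2 significant figures: 1.0 × 10^3 cm.

1.0 × 10^3 cm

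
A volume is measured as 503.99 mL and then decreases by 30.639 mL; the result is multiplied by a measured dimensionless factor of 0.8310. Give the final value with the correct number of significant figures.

503.99 mL − 30.639 mL = 473.351 mL; the difference is limited to 2 decimal places (5 s.f.).
Carrying full precision, 473.351 × 0.8310 = 393.354681 mL; 0.8310 has 4 s.f., so the result keeps min(5, 4) = 4 s.f.
Rounded to 4 significant figures: 393.4 mL.

393.4 mL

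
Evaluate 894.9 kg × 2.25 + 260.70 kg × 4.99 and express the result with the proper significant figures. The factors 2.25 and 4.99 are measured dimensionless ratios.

894.9 × 2.25 = 2013.525 → 2.01 × 10³ kg (3 s.f., last digit at the 10^1 place).
260.70 × 4.99 = 1300.893 → 1.30 × 10³ kg (3 s.f., last digit at the 10^1 place).
Sum: 3314.418 kg; keep the coarser place, 10^1.
Result: 3.31 × 10³ kg.

3.31 × 10³ kg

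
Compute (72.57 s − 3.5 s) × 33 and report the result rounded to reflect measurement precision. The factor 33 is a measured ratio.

2.3 × 10³ s

72.57 s − 3.5 s = 69.07 s; the difference is limited to 1 decimal place (3 s.f.).
Carrying full precision, 69.07 × 33 = 2279.31 s; 33 has 2 s.f., so the result keeps min(3, 2) = 2 s.f.
Rounded to 2 significant figures: 2.3 × 10³ s.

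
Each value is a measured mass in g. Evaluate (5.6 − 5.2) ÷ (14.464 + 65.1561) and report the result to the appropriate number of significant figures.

5.6 − 5.2 = 0.4, limited to 1 d.p. → 1 s.f.; 14.464 + 65.1561 = 79.6201, limited to 3 d.p. → 5 s.f.
Carrying full precision, 0.4 ÷ 79.6201 = 0.00502385704112…; keep min(1, 5) = 1 s.f.
Rounded to 1 significant figure: 5 × 10^-3.

5 × 10^-3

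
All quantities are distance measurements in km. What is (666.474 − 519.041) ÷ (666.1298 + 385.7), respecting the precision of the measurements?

0.14017

666.474 − 519.041 = 147.433, limited to 3 d.p. → 6 s.f.; 666.1298 + 385.7 = 1051.8298, limited to 1 d.p. → 5 s.f.
Carrying full precision, 147.433 ÷ 1051.8298 = 0.140168114651…; keep min(6, 5) = 5 s.f.
Rounded to 5 significant figures: 0.14017.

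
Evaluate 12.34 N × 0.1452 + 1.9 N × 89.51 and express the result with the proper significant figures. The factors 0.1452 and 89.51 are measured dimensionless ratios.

12.34 × 0.1452 = 1.791768 → 1.792 N (4 s.f., last digit at the 10^-3 place).
1.9 × 89.51 = 170.069 → 1.7 × 10^2 N (2 s.f., last digit at the 10^1 place).
Sum: 171.860768 N; keep the coarser place, 10^1.
Result: 1.7 × 10^2 N.

1.7 × 10^2 N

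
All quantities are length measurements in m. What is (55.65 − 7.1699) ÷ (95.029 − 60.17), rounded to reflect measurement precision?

1.391

55.65 − 7.1699 = 48.4801, limited to 2 d.p. → 4 s.f.; 95.029 − 60.17 = 34.859, limited to 2 d.p. → 4 s.f.
Carrying full precision, 48.4801 ÷ 34.859 = 1.39074844373…; keep min(4, 4) = 4 s.f.
Rounded to 4 significant figures: 1.391.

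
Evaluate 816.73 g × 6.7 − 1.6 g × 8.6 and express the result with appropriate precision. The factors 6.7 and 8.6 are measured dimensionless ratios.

5.5 × 10³ g

816.73 × 6.7 = 5472.091 → 5.5 × 10³ g (2 s.f., last digit at the 10^2 place).
1.6 × 8.6 = 13.76 → 14 g (2 s.f., last digit at the 10^0 place).
Difference: 5458.331 g; keep the coarser place, 10^2.
Result: 5.5 × 10³ g.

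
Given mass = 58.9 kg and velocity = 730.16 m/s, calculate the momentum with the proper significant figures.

4.30 × 10⁴ kg·m/s

momentum = 58.9 kg × 730.16 m/s = 43006.424 kg·m/s.
58.9 has 3 significant figures; 730.16 has 5.
Division/multiplication keeps the fewest: 3 significant figures.
Rounded: 4.30 × 10⁴ kg·m/s.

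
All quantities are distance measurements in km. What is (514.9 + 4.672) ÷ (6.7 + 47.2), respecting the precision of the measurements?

9.64

514.9 + 4.672 = 519.572, limited to 1 d.p. → 4 s.f.; 6.7 + 47.2 = 53.9, limited to 1 d.p. → 3 s.f.
Carrying full precision, 519.572 ÷ 53.9 = 9.63955473098…; keep min(4, 3) = 3 s.f.
Rounded to 3 significant figures: 9.64.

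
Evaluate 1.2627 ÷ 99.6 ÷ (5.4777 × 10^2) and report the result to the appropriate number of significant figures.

2.31 × 10^-5

1.2627 ÷ 99.6 ÷ (5.4777 × 10^2) = 0.0000231442226544…
Multiplication/division keeps the fewest significant figures: 1.2627 → 5 s.f., 99.6 → 3 s.f., 5.4777 × 10^2 → 5 s.f.; limit is 3.
Rounded to 3 significant figures: 2.31 × 10^-5.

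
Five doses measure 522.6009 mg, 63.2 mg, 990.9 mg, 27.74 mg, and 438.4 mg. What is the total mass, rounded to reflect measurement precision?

522.6009 mg + 63.2 mg + 990.9 mg + 27.74 mg + 438.4 mg = 2042.8409 mg.
Addition/subtraction keeps the fewest decimal places: 522.6009 → 4 decimal places, 63.2 → 1 decimal place, 990.9 → 1 decimal place, 27.74 → 2 decimal places, 438.4 → 1 decimal place; limit is 1.
Rounded to 1 decimal place: 2042.8 mg.

2042.8 mg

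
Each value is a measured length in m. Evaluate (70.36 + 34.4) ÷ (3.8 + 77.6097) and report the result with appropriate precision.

70.36 + 34.4 = 104.76, limited to 1 d.p. → 4 s.f.; 3.8 + 77.6097 = 81.4097, limited to 1 d.p. → 3 s.f.
Carrying full precision, 104.76 ÷ 81.4097 = 1.28682454302…; keep min(4, 3) = 3 s.f.
Rounded to 3 significant figures: 1.29.

1.29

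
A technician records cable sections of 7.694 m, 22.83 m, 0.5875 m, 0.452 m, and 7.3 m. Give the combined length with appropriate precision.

7.694 m + 22.83 m + 0.5875 m + 0.452 m + 7.3 m = 38.8635 m.
Addition/subtraction keeps the fewest decimal places: 7.694 → 3 decimal places, 22.83 → 2 decimal places, 0.5875 → 4 decimal places, 0.452 → 3 decimal places, 7.3 → 1 decimal place; limit is 1.
Rounded to 1 decimal place: 38.9 m.

38.9 m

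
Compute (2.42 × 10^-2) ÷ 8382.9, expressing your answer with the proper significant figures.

2.89 × 10^-6

(2.42 × 10^-2) ÷ 8382.9 = 0.00000288682914027…
Multiplication/division keeps the fewest significant figures: 2.42 × 10^-2 → 3 s.f., 8382.9 → 5 s.f.; limit is 3.
Rounded to 3 significant figures: 2.89 × 10^-6.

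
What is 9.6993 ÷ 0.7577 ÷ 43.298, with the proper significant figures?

9.6993 ÷ 0.7577 ÷ 43.298 = 0.295648220237…
Multiplication/division keeps the fewest significant figures: 9.6993 → 5 s.f., 0.7577 → 4 s.f., 43.298 → 5 s.f.; limit is 4.
Rounded to 4 significant figures: 0.2956.

0.2956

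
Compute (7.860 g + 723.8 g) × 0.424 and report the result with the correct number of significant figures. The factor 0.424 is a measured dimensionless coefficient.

310. g

7.860 g + 723.8 g = 731.660 g; the sum is limited to 1 decimal place (4 s.f.).
Carrying full precision, 731.660 × 0.424 = 310.22384 g; 0.424 has 3 s.f., so the result keeps min(4, 3) = 3 s.f.
Rounded to 3 significant figures: 310. g.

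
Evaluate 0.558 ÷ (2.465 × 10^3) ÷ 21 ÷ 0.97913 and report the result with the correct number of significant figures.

1.1 × 10^-5

0.558 ÷ (2.465 × 10^3) ÷ 21 ÷ 0.97913 = 0.0000110092471965…
Multiplication/division keeps the fewest significant figures: 0.558 → 3 s.f., 2.465 × 10^3 → 4 s.f., 21 → 2 s.f., 0.97913 → 5 s.f.; limit is 2.
Rounded to 2 significant figures: 1.1 × 10^-5.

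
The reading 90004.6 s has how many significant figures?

6

90004.6: zeros between nonzero digits are significant.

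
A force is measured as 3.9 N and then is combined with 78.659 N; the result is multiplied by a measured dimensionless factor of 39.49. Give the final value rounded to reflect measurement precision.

3.9 N + 78.659 N = 82.559 N; the sum is limited to 1 decimal place (3 s.f.).
Carrying full precision, 82.559 × 39.49 = 3260.25491 N; 39.49 has 4 s.f., so the result keeps min(3, 4) = 3 s.f.
Rounded to 3 significant figures: 3.26 × 10³ N.

3.26 × 10³ N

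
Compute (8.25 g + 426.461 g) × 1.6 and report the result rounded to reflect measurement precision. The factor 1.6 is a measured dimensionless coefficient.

7.0 × 10^2 g

8.25 g + 426.461 g = 434.711 g; the sum is limited to 2 decimal places (5 s.f.).
Carrying full precision, 434.711 × 1.6 = 695.5376 g; 1.6 has 2 s.f., so the result keeps min(5, 2) = 2 s.f.
Rounded to 2 significant figures: 7.0 × 10^2 g.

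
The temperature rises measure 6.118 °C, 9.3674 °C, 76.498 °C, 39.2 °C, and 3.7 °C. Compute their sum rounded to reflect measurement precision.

134.9 °C

6.118 °C + 9.3674 °C + 76.498 °C + 39.2 °C + 3.7 °C = 134.8834 °C.
Addition/subtraction keeps the fewest decimal places: 6.118 → 3 decimal places, 9.3674 → 4 decimal places, 76.498 → 3 decimal places, 39.2 → 1 decimal place, 3.7 → 1 decimal place; limit is 1.
Rounded to 1 decimal place: 134.9 °C.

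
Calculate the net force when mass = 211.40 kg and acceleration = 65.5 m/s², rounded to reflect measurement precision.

net force = 211.40 kg × 65.5 m/s² = 13846.7 N.
211.40 has 5 significant figures; 65.5 has 3.
Division/multiplication keeps the fewest: 3 significant figures.
Rounded: 1.38 × 10^4 N.

1.38 × 10^4 N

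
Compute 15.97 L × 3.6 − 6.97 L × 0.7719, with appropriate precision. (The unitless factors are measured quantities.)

52 L

15.97 × 3.6 = 57.492 → 57 L (2 s.f., last digit at the 10^0 place).
6.97 × 0.7719 = 5.380143 → 5.38 L (3 s.f., last digit at the 10^-2 place).
Difference: 52.111857 L; keep the coarser place, 10^0.
Result: 52 L.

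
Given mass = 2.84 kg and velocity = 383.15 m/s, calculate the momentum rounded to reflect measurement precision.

momentum = 2.84 kg × 383.15 m/s = 1088.146 kg·m/s.
2.84 has 3 significant figures; 383.15 has 5.
Division/multiplication keeps the fewest: 3 significant figures.
Rounded: 1.09 × 10³ kg·m/s.

1.09 × 10³ kg·m/s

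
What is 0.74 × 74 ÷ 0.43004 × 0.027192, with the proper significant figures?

3.5

0.74 × 74 ÷ 0.43004 × 0.027192 = 3.46254748395…
Multiplication/division keeps the fewest significant figures: 0.74 → 2 s.f., 74 → 2 s.f., 0.43004 → 5 s.f., 0.027192 → 5 s.f.; limit is 2.
Rounded to 2 significant figures: 3.5.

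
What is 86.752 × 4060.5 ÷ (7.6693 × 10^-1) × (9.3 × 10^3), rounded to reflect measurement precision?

86.752 × 4060.5 ÷ (7.6693 × 10^-1) × (9.3 × 10^3) = 4.27155726442 × 10^9…
Multiplication/division keeps the fewest significant figures: 86.752 → 5 s.f., 4060.5 → 5 s.f., 7.6693 × 10^-1 → 5 s.f., 9.3 × 10^3 → 2 s.f.; limit is 2.
Rounded to 2 significant figures: 4.3 × 10^9.

4.3 × 10^9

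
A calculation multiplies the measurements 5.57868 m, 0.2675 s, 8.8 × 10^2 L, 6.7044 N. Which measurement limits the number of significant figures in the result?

5.57868 m → 6 s.f.; 0.2675 s → 4 s.f.; 8.8 × 10^2 L → 2 s.f.; 6.7044 N → 5 s.f.
The fewest is 2 significant figures, from 8.8 × 10^2 L.

8.8 × 10^2 L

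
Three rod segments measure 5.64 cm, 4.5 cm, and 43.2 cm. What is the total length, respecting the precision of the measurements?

5.64 cm + 4.5 cm + 43.2 cm = 53.34 cm.
Addition/subtraction keeps the fewest decimal places: 5.64 → 2 decimal places, 4.5 → 1 decimal place, 43.2 → 1 decimal place; limit is 1.
Rounded to 1 decimal place: 53.3 cm.

53.3 cm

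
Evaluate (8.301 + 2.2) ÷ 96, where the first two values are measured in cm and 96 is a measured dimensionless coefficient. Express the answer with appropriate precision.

8.301 cm + 2.2 cm = 10.501 cm; the sum is limited to 1 decimal place (3 s.f.).
Carrying full precision, 10.501 ÷ 96 = 0.109385416667… cm; 96 has 2 s.f., so the result keeps min(3, 2) = 2 s.f.
Rounded to 2 significant figures: 0.11 cm.

0.11 cm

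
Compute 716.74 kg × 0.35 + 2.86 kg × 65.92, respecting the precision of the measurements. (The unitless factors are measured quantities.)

4.4 × 10^2 kg

716.74 × 0.35 = 250.859 → 2.5 × 10^2 kg (2 s.f., last digit at the 10^1 place).
2.86 × 65.92 = 188.5312 → 189 kg (3 s.f., last digit at the 10^0 place).
Sum: 439.3902 kg; keep the coarser place, 10^1.
Result: 4.4 × 10^2 kg.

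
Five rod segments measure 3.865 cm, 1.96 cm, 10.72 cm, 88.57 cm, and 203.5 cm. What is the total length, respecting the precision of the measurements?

308.6 cm

3.865 cm + 1.96 cm + 10.72 cm + 88.57 cm + 203.5 cm = 308.615 cm.
Addition/subtraction keeps the fewest decimal places: 3.865 → 3 decimal places, 1.96 → 2 decimal places, 10.72 → 2 decimal places, 88.57 → 2 decimal places, 203.5 → 1 decimal place; limit is 1.
Rounded to 1 decimal place: 308.6 cm.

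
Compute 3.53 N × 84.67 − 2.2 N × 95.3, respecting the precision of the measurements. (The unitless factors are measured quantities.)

3.53 × 84.67 = 298.8851 → 2.99 × 10^2 N (3 s.f., last digit at the 10^0 place).
2.2 × 95.3 = 209.66 → 2.1 × 10^2 N (2 s.f., last digit at the 10^1 place).
Difference: 89.2251 N; keep the coarser place, 10^1.
Result: 9 × 10^1 N.

9 × 10^1 N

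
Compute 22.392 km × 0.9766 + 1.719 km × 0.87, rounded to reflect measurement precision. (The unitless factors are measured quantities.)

22.392 × 0.9766 = 21.8680272 → 21.87 km (4 s.f., last digit at the 10^-2 place).
1.719 × 0.87 = 1.49553 → 1.5 km (2 s.f., last digit at the 10^-1 place).
Sum: 23.3635572 km; keep the coarser place, 10^-1.
Result: 23.4 km.

23.4 km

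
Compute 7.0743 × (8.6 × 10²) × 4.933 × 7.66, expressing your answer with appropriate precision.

2.3 × 10⁵

7.0743 × (8.6 × 10²) × 4.933 × 7.66 = 229890.915268…
Multiplication/division keeps the fewest significant figures: 7.0743 → 5 s.f., 8.6 × 10² → 2 s.f., 4.933 → 4 s.f., 7.66 → 3 s.f.; limit is 2.
Rounded to 2 significant figures: 2.3 × 10⁵.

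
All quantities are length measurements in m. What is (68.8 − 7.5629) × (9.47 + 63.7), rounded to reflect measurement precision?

68.8 − 7.5629 = 61.2371, limited to 1 d.p. → 3 s.f.; 9.47 + 63.7 = 73.17, limited to 1 d.p. → 3 s.f.
Carrying full precision, 61.2371 × 73.17 = 4480.718607; keep min(3, 3) = 3 s.f.
Rounded to 3 significant figures: 4.48 × 10³ m².

4.48 × 10³ m²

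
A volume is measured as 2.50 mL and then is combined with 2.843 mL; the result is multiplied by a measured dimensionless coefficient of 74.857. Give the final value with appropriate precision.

2.50 mL + 2.843 mL = 5.343 mL; the sum is limited to 2 decimal places (3 s.f.).
Carrying full precision, 5.343 × 74.857 = 399.960951 mL; 74.857 has 5 s.f., so the result keeps min(3, 5) = 3 s.f.
Rounded to 3 significant figures: 400. mL.

400. mL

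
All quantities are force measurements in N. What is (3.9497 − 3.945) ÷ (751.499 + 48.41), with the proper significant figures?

3.9497 − 3.945 = 0.0047, limited to 3 d.p. → 1 s.f.; 751.499 + 48.41 = 799.909, limited to 2 d.p. → 5 s.f.
Carrying full precision, 0.0047 ÷ 799.909 = 0.00000587566835728…; keep min(1, 5) = 1 s.f.
Rounded to 1 significant figure: 6 × 10^-6.

6 × 10^-6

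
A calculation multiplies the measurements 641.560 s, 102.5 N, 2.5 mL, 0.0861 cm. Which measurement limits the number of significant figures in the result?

2.5 mL

641.560 s → 6 s.f.; 102.5 N → 4 s.f.; 2.5 mL → 2 s.f.; 0.0861 cm → 3 s.f.
The fewest is 2 significant figures, from 2.5 mL.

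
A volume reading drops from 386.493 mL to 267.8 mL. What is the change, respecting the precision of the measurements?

118.7 mL

386.493 mL − 267.8 mL = 118.693 mL.
Addition/subtraction keeps the fewest decimal places: 386.493 → 3 decimal places, 267.8 → 1 decimal place; limit is 1.
Rounded to 1 decimal place: 118.7 mL.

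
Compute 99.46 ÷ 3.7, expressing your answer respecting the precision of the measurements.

27

99.46 ÷ 3.7 = 26.8810810811…
Multiplication/division keeps the fewest significant figures: 99.46 → 4 s.f., 3.7 → 2 s.f.; limit is 2.
Rounded to 2 significant figures: 27.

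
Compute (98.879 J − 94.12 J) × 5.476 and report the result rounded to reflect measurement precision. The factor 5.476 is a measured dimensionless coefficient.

26.1 J

98.879 J − 94.12 J = 4.759 J; the difference is limited to 2 decimal places (3 s.f.).
Carrying full precision, 4.759 × 5.476 = 26.060284 J; 5.476 has 4 s.f., so the result keeps min(3, 4) = 3 s.f.
Rounded to 3 significant figures: 26.1 J.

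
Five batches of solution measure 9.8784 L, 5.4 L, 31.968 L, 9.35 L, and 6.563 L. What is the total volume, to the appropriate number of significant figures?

63.2 L

9.8784 L + 5.4 L + 31.968 L + 9.35 L + 6.563 L = 63.1594 L.
Addition/subtraction keeps the fewest decimal places: 9.8784 → 4 decimal places, 5.4 → 1 decimal place, 31.968 → 3 decimal places, 9.35 → 2 decimal places, 6.563 → 3 decimal places; limit is 1.
Rounded to 1 decimal place: 63.2 L.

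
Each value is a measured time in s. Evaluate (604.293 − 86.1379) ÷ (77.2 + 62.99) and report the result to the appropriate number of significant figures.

604.293 − 86.1379 = 518.1551, limited to 3 d.p. → 6 s.f.; 77.2 + 62.99 = 140.19, limited to 1 d.p. → 4 s.f.
Carrying full precision, 518.1551 ÷ 140.19 = 3.69609173265…; keep min(6, 4) = 4 s.f.
Rounded to 4 significant figures: 3.696.

3.696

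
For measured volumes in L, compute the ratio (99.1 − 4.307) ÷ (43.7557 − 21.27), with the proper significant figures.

99.1 − 4.307 = 94.793, limited to 1 d.p. → 3 s.f.; 43.7557 − 21.27 = 22.4857, limited to 2 d.p. → 4 s.f.
Carrying full precision, 94.793 ÷ 22.4857 = 4.21570153475…; keep min(3, 4) = 3 s.f.
Rounded to 3 significant figures: 4.22.

4.22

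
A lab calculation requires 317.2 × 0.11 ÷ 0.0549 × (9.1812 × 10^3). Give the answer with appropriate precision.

317.2 × 0.11 ÷ 0.0549 × (9.1812 × 10^3) = 5835162.66667…
Multiplication/division keeps the fewest significant figures: 317.2 → 4 s.f., 0.11 → 2 s.f., 0.0549 → 3 s.f., 9.1812 × 10^3 → 5 s.f.; limit is 2.
Rounded to 2 significant figures: 5.8 × 10^6.

5.8 × 10^6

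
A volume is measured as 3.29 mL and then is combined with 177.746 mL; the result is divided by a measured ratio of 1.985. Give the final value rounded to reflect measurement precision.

91.20 mL

3.29 mL + 177.746 mL = 181.036 mL; the sum is limited to 2 decimal places (5 s.f.).
Carrying full precision, 181.036 ÷ 1.985 = 91.2020151134… mL; 1.985 has 4 s.f., so the result keeps min(5, 4) = 4 s.f.
Rounded to 4 significant figures: 91.20 mL.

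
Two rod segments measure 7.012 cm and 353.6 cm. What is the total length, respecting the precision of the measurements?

360.6 cm

7.012 cm + 353.6 cm = 360.612 cm.
Addition/subtraction keeps the fewest decimal places: 7.012 → 3 decimal places, 353.6 → 1 decimal place; limit is 1.
Rounded to 1 decimal place: 360.6 cm.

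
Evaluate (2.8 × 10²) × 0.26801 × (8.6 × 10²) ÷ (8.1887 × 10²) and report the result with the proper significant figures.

79

(2.8 × 10²) × 0.26801 × (8.6 × 10²) ÷ (8.1887 × 10²) = 78.8120312137…
Multiplication/division keeps the fewest significant figures: 2.8 × 10² → 2 s.f., 0.26801 → 5 s.f., 8.6 × 10² → 2 s.f., 8.1887 × 10² → 5 s.f.; limit is 2.
Rounded to 2 significant figures: 79.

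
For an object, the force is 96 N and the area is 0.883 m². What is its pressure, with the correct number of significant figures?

1.1 × 10² Pa

pressure = 96 N ÷ 0.883 m² = 108.720271801… Pa.
96 has 2 significant figures; 0.883 has 3.
Division/multiplication keeps the fewest: 2 significant figures.
Rounded: 1.1 × 10² Pa.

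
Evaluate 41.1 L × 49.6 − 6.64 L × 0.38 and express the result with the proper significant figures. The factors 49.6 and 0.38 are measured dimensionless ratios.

2.04 × 10^3 L

41.1 × 49.6 = 2038.56 → 2.04 × 10^3 L (3 s.f., last digit at the 10^1 place).
6.64 × 0.38 = 2.5232 → 2.5 L (2 s.f., last digit at the 10^-1 place).
Difference: 2036.0368 L; keep the coarser place, 10^1.
Result: 2.04 × 10^3 L.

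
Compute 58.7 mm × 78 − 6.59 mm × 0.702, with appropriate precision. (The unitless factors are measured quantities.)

58.7 × 78 = 4578.6 → 4.6 × 10³ mm (2 s.f., last digit at the 10^2 place).
6.59 × 0.702 = 4.62618 → 4.63 mm (3 s.f., last digit at the 10^-2 place).
Difference: 4573.97382 mm; keep the coarser place, 10^2.
Result: 4.6 × 10³ mm.

4.6 × 10³ mm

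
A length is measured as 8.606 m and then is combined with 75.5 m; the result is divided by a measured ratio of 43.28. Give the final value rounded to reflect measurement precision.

8.606 m + 75.5 m = 84.106 m; the sum is limited to 1 decimal place (3 s.f.).
Carrying full precision, 84.106 ÷ 43.28 = 1.94329944547… m; 43.28 has 4 s.f., so the result keeps min(3, 4) = 3 s.f.
Rounded to 3 significant figures: 1.94 m.

1.94 m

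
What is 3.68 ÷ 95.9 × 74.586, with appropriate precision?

2.86

3.68 ÷ 95.9 × 74.586 = 2.86211136601…
Multiplication/division keeps the fewest significant figures: 3.68 → 3 s.f., 95.9 → 3 s.f., 74.586 → 5 s.f.; limit is 3.
Rounded to 3 significant figures: 2.86.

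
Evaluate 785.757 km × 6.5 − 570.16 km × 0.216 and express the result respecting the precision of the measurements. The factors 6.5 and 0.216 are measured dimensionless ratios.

5.0 × 10^3 km

785.757 × 6.5 = 5107.4205 → 5.1 × 10^3 km (2 s.f., last digit at the 10^2 place).
570.16 × 0.216 = 123.15456 → 1.23 × 10^2 km (3 s.f., last digit at the 10^0 place).
Difference: 4984.26594 km; keep the coarser place, 10^2.
Result: 5.0 × 10^3 km.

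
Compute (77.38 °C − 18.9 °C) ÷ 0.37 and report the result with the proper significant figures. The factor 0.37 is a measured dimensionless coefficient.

1.6 × 10^2 °C

77.38 °C − 18.9 °C = 58.48 °C; the difference is limited to 1 decimal place (3 s.f.).
Carrying full precision, 58.48 ÷ 0.37 = 158.054054054… °C; 0.37 has 2 s.f., so the result keeps min(3, 2) = 2 s.f.
Rounded to 2 significant figures: 1.6 × 10^2 °C.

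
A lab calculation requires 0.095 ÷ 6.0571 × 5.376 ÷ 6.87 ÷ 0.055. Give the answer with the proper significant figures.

0.22

0.095 ÷ 6.0571 × 5.376 ÷ 6.87 ÷ 0.055 = 0.223150926872…
Multiplication/division keeps the fewest significant figures: 0.095 → 2 s.f., 6.0571 → 5 s.f., 5.376 → 4 s.f., 6.87 → 3 s.f., 0.055 → 2 s.f.; limit is 2.
Rounded to 2 significant figures: 0.22.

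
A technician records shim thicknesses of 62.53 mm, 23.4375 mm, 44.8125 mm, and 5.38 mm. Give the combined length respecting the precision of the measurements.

62.53 mm + 23.4375 mm + 44.8125 mm + 5.38 mm = 136.1600 mm.
Addition/subtraction keeps the fewest decimal places: 62.53 → 2 decimal places, 23.4375 → 4 decimal places, 44.8125 → 4 decimal places, 5.38 → 2 decimal places; limit is 2.
Rounded to 2 decimal places: 136.16 mm.

136.16 mm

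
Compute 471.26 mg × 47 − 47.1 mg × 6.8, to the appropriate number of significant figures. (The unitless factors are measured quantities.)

2.2 × 10^4 mg

471.26 × 47 = 22149.22 → 2.2 × 10^4 mg (2 s.f., last digit at the 10^3 place).
47.1 × 6.8 = 320.28 → 3.2 × 10^2 mg (2 s.f., last digit at the 10^1 place).
Difference: 21828.94 mg; keep the coarser place, 10^3.
Result: 2.2 × 10^4 mg.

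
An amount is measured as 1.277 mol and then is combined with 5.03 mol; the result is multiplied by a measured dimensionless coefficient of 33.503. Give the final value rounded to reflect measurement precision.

1.277 mol + 5.03 mol = 6.307 mol; the sum is limited to 2 decimal places (3 s.f.).
Carrying full precision, 6.307 × 33.503 = 211.303421 mol; 33.503 has 5 s.f., so the result keeps min(3, 5) = 3 s.f.
Rounded to 3 significant figures: 211 mol.

211 mol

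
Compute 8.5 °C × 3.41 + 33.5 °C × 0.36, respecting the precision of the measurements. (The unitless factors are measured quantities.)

41 °C

8.5 × 3.41 = 28.985 → 29 °C (2 s.f., last digit at the 10^0 place).
33.5 × 0.36 = 12.06 → 12 °C (2 s.f., last digit at the 10^0 place).
Sum: 41.045 °C; keep the coarser place, 10^0.
Result: 41 °C.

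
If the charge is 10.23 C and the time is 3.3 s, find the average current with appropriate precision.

average current = 10.23 C ÷ 3.3 s = 3.1 A.
10.23 has 4 significant figures; 3.3 has 2.
Division/multiplication keeps the fewest: 2 significant figures.
Rounded: 3.1 A.

3.1 A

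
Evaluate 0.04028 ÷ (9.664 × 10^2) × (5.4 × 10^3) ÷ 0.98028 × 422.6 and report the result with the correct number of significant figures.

0.04028 ÷ (9.664 × 10^2) × (5.4 × 10^3) ÷ 0.98028 × 422.6 = 97.0299150236…
Multiplication/division keeps the fewest significant figures: 0.04028 → 4 s.f., 9.664 × 10^2 → 4 s.f., 5.4 × 10^3 → 2 s.f., 0.98028 → 5 s.f., 422.6 → 4 s.f.; limit is 2.
Rounded to 2 significant figures: 97.

97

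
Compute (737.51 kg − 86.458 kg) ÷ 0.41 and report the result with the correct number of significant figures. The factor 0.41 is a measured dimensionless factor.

737.51 kg − 86.458 kg = 651.052 kg; the difference is limited to 2 decimal places (5 s.f.).
Carrying full precision, 651.052 ÷ 0.41 = 1587.93170732… kg; 0.41 has 2 s.f., so the result keeps min(5, 2) = 2 s.f.
Rounded to 2 significant figures: 1.6 × 10^3 kg.

1.6 × 10^3 kg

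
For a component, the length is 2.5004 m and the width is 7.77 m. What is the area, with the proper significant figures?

area = 2.5004 m × 7.77 m = 19.428108 m².
2.5004 has 5 significant figures; 7.77 has 3.
Division/multiplication keeps the fewest: 3 significant figures.
Rounded: 19.4 m².

19.4 m²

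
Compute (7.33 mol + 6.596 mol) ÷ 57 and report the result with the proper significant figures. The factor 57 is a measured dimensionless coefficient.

7.33 mol + 6.596 mol = 13.926 mol; the sum is limited to 2 decimal places (4 s.f.).
Carrying full precision, 13.926 ÷ 57 = 0.244315789474… mol; 57 has 2 s.f., so the result keeps min(4, 2) = 2 s.f.
Rounded to 2 significant figures: 2.4 × 10⁻¹ mol.

2.4 × 10⁻¹ mol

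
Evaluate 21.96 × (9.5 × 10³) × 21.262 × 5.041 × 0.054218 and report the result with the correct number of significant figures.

1.2 × 10⁶

21.96 × (9.5 × 10³) × 21.262 × 5.041 × 0.054218 = 1212328.30646…
Multiplication/division keeps the fewest significant figures: 21.96 → 4 s.f., 9.5 × 10³ → 2 s.f., 21.262 → 5 s.f., 5.041 → 4 s.f., 0.054218 → 5 s.f.; limit is 2.
Rounded to 2 significant figures: 1.2 × 10⁶.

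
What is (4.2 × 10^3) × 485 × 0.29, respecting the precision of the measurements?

(4.2 × 10^3) × 485 × 0.29 = 590730
Multiplication/division keeps the fewest significant figures: 4.2 × 10^3 → 2 s.f., 485 → 3 s.f., 0.29 → 2 s.f.; limit is 2.
Rounded to 2 significant figures: 5.9 × 10^5.

5.9 × 10^5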